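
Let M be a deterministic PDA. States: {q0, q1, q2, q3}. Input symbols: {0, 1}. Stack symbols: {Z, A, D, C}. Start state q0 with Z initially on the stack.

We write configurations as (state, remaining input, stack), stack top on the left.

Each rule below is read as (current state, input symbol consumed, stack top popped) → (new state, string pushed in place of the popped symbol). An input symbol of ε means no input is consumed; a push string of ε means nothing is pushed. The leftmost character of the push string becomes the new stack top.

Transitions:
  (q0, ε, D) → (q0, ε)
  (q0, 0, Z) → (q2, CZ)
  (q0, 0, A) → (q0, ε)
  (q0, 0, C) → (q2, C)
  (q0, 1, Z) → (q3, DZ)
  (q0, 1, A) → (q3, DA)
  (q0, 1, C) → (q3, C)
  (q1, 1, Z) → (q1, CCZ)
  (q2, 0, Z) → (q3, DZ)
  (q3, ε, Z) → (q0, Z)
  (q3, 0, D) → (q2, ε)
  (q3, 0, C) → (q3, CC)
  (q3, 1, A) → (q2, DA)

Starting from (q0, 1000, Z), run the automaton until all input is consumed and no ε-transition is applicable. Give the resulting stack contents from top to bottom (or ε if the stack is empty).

(q0, 1000, Z)
  read 1, top Z: go to q3, push DZ → (q3, 000, DZ)
  read 0, top D: go to q2, push ε → (q2, 00, Z)
  read 0, top Z: go to q3, push DZ → (q3, 0, DZ)
  read 0, top D: go to q2, push ε → (q2, ε, Z)
All input consumed in state q2 with stack Z.

Z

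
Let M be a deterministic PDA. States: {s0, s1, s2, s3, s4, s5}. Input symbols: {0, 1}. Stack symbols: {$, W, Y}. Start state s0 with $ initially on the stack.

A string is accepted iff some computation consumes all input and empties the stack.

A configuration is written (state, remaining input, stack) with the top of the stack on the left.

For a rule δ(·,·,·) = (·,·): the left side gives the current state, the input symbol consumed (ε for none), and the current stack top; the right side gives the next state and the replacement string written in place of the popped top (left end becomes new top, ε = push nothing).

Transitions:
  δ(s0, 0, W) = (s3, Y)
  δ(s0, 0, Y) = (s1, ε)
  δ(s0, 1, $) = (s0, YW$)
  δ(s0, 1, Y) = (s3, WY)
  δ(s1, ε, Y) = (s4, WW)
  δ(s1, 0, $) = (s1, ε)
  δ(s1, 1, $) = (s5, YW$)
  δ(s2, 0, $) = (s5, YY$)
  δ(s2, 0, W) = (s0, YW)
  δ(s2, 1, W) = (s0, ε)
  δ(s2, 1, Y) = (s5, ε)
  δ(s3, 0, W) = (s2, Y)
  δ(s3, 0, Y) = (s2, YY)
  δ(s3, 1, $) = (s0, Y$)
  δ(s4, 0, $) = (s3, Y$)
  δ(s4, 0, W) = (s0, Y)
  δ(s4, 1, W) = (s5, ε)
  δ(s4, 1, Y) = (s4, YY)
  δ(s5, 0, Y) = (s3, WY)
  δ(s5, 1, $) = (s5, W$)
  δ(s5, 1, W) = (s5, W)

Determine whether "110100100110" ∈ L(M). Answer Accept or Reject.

(s0, 110100100110, $) ⊢ (s0, 10100100110, YW$) ⊢ (s3, 0100100110, WYW$) ⊢ (s2, 100100110, YYW$) ⊢ (s5, 00100110, YW$) ⊢ (s3, 0100110, WYW$) ⊢ (s2, 100110, YYW$) ⊢ (s5, 00110, YW$) ⊢ (s3, 0110, WYW$) ⊢ (s2, 110, YYW$) ⊢ (s5, 10, YW$)
No transition applies at (s5, 10, YW$); input not fully consumed.

Reject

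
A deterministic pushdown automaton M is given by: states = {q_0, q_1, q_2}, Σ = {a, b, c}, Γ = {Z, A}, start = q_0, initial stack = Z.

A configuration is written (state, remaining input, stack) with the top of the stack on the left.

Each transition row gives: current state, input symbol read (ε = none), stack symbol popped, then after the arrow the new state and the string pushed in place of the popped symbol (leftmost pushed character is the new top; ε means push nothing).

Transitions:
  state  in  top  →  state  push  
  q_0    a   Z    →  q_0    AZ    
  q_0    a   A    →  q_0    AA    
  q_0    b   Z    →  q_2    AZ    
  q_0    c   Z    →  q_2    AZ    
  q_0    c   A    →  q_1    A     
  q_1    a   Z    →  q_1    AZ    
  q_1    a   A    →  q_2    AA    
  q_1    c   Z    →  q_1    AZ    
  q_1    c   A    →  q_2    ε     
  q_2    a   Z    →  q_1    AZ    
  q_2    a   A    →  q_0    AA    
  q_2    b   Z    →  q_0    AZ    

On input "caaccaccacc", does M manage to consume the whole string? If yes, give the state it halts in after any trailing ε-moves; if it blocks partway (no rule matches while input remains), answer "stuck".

(q_0, caaccaccacc, Z)
  read c, top Z: go to q_2, push AZ → (q_2, aaccaccacc, AZ)
  read a, top A: go to q_0, push AA → (q_0, accaccacc, AAZ)
  read a, top A: go to q_0, push AA → (q_0, ccaccacc, AAAZ)
  read c, top A: go to q_1, push A → (q_1, caccacc, AAAZ)
  read c, top A: go to q_2, push ε → (q_2, accacc, AAZ)
  read a, top A: go to q_0, push AA → (q_0, ccacc, AAAZ)
  read c, top A: go to q_1, push A → (q_1, cacc, AAAZ)
  read c, top A: go to q_2, push ε → (q_2, acc, AAZ)
  read a, top A: go to q_0, push AA → (q_0, cc, AAAZ)
  read c, top A: go to q_1, push A → (q_1, c, AAAZ)
  read c, top A: go to q_2, push ε → (q_2, ε, AAZ)
All input consumed; M is in state q_2.

q_2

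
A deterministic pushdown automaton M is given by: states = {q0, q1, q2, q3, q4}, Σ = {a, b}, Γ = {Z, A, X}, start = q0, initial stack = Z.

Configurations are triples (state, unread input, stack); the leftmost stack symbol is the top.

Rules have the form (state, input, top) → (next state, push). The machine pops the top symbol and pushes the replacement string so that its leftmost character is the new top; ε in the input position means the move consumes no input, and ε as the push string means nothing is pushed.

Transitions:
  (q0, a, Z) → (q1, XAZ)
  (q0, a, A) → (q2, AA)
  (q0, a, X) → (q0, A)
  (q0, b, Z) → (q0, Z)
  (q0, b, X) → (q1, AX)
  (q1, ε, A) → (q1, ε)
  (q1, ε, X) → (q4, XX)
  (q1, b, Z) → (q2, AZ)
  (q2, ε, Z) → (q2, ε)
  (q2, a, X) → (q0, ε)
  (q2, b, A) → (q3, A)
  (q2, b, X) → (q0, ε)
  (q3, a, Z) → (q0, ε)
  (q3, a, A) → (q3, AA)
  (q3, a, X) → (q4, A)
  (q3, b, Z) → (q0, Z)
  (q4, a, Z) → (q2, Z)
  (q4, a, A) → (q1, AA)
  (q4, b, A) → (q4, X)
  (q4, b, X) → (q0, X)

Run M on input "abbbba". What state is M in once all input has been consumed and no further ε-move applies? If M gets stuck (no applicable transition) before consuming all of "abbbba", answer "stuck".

(q0, abbbba, Z) ⊢ (q1, bbbba, XAZ) ⊢ (q4, bbbba, XXAZ) ⊢ (q0, bbba, XXAZ) ⊢ (q1, bba, AXXAZ) ⊢ (q1, bba, XXAZ) ⊢ (q4, bba, XXXAZ) ⊢ (q0, ba, XXXAZ) ⊢ (q1, a, AXXXAZ) ⊢ (q1, a, XXXAZ) ⊢ (q4, a, XXXXAZ)
No transition for (q4, a, top X); M blocks with input a remaining.

stuck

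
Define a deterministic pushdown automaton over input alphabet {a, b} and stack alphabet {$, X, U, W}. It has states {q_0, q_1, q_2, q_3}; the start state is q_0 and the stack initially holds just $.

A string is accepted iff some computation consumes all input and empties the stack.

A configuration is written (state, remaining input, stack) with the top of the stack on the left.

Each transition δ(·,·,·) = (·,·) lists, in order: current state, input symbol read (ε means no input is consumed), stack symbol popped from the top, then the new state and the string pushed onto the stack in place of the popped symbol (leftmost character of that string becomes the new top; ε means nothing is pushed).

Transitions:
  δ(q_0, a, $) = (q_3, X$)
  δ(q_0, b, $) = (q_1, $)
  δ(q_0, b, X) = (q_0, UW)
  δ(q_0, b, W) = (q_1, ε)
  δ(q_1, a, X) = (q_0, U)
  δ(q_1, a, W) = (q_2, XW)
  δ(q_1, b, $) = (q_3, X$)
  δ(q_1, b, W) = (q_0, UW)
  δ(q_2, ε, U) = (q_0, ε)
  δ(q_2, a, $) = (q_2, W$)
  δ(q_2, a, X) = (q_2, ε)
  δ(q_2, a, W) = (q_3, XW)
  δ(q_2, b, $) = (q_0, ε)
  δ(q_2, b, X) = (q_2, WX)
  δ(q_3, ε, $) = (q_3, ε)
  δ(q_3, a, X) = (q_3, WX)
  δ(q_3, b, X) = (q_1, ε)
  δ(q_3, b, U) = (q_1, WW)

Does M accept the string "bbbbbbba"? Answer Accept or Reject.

(q_0, bbbbbbba, $)
  read b, top $: go to q_1, push $ → (q_1, bbbbbba, $)
  read b, top $: go to q_3, push X$ → (q_3, bbbbba, X$)
  read b, top X: go to q_1, push ε → (q_1, bbbba, $)
  read b, top $: go to q_3, push X$ → (q_3, bbba, X$)
  read b, top X: go to q_1, push ε → (q_1, bba, $)
  read b, top $: go to q_3, push X$ → (q_3, ba, X$)
  read b, top X: go to q_1, push ε → (q_1, a, $)
No transition applies at (q_1, a, $); input not fully consumed.

Reject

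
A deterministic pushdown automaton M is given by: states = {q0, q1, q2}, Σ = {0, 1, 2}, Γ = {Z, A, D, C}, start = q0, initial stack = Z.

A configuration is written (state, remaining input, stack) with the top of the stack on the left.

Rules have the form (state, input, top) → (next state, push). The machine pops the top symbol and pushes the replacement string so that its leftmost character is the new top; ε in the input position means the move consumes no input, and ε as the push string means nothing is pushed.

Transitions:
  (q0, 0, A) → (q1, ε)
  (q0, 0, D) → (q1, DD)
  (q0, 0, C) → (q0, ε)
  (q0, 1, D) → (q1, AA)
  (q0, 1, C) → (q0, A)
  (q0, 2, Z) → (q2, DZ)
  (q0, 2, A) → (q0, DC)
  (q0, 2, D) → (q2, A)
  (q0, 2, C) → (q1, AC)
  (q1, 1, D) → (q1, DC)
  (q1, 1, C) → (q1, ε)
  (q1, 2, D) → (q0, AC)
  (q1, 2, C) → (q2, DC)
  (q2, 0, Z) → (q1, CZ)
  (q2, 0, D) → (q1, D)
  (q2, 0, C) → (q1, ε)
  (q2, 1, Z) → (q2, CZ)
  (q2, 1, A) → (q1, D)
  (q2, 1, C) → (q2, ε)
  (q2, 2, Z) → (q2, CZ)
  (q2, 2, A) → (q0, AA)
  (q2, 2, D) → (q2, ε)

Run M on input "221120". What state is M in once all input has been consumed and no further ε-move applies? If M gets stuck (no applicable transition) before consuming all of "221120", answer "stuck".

(q0, 221120, Z) ⊢ (q2, 21120, DZ) ⊢ (q2, 1120, Z) ⊢ (q2, 120, CZ) ⊢ (q2, 20, Z) ⊢ (q2, 0, CZ) ⊢ (q1, ε, Z)
All input consumed; M is in state q1.

q1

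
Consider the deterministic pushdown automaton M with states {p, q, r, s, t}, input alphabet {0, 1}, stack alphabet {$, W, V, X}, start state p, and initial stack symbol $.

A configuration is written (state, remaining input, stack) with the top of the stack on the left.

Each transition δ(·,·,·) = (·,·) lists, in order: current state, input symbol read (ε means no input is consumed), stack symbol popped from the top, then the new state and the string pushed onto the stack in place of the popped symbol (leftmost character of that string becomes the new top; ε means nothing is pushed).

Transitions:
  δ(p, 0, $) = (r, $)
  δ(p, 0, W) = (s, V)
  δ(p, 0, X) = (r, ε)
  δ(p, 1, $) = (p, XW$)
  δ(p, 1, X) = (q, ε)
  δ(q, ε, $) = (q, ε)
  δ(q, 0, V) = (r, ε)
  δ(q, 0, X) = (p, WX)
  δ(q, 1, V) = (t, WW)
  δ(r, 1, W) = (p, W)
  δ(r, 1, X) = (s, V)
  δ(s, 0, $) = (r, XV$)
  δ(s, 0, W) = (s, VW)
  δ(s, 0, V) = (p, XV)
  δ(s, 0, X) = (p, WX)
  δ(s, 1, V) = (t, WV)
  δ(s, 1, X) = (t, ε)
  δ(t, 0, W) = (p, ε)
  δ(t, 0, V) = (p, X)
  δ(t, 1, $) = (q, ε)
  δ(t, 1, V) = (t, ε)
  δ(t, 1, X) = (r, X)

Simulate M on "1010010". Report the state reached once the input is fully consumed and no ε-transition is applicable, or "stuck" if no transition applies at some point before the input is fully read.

(p, 1010010, $)
  read 1, top $: go to p, push XW$ → (p, 010010, XW$)
  read 0, top X: go to r, push ε → (r, 10010, W$)
  read 1, top W: go to p, push W → (p, 0010, W$)
  read 0, top W: go to s, push V → (s, 010, V$)
  read 0, top V: go to p, push XV → (p, 10, XV$)
  read 1, top X: go to q, push ε → (q, 0, V$)
  read 0, top V: go to r, push ε → (r, ε, $)
All input consumed; M is in state r.

r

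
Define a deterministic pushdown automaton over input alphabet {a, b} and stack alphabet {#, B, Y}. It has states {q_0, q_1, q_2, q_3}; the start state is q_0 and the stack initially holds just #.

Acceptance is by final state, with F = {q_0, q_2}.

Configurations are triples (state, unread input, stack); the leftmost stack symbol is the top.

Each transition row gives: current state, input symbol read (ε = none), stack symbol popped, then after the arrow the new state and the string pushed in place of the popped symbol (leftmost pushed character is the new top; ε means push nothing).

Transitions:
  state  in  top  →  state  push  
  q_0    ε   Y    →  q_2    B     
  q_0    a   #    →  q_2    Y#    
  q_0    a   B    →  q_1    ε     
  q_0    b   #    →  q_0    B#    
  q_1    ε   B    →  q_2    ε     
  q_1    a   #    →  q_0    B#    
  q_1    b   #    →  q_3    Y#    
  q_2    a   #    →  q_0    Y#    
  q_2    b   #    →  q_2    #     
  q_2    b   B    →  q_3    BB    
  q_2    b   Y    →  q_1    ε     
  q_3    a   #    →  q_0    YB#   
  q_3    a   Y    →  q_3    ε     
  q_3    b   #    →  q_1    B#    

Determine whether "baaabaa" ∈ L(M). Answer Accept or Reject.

Accept

(q_0, baaabaa, #)
  read b, top #: go to q_0, push B# → (q_0, aaabaa, B#)
  read a, top B: go to q_1, push ε → (q_1, aabaa, #)
  read a, top #: go to q_0, push B# → (q_0, abaa, B#)
  read a, top B: go to q_1, push ε → (q_1, baa, #)
  read b, top #: go to q_3, push Y# → (q_3, aa, Y#)
  read a, top Y: go to q_3, push ε → (q_3, a, #)
  read a, top #: go to q_0, push YB# → (q_0, ε, YB#)
All input consumed; state q_0 ∈ F.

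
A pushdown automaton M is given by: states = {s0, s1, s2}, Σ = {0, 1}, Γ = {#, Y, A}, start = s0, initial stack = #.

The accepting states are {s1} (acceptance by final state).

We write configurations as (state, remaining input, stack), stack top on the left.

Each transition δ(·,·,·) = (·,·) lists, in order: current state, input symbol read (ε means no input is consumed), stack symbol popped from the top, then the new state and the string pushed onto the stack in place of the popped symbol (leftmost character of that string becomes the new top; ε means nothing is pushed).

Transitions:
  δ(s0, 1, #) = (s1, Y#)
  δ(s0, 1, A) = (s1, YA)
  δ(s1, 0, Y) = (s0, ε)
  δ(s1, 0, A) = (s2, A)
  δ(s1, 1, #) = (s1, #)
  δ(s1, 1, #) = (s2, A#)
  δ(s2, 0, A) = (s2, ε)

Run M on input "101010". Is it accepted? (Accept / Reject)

Reject

No computation consumes all input and reaches a final state.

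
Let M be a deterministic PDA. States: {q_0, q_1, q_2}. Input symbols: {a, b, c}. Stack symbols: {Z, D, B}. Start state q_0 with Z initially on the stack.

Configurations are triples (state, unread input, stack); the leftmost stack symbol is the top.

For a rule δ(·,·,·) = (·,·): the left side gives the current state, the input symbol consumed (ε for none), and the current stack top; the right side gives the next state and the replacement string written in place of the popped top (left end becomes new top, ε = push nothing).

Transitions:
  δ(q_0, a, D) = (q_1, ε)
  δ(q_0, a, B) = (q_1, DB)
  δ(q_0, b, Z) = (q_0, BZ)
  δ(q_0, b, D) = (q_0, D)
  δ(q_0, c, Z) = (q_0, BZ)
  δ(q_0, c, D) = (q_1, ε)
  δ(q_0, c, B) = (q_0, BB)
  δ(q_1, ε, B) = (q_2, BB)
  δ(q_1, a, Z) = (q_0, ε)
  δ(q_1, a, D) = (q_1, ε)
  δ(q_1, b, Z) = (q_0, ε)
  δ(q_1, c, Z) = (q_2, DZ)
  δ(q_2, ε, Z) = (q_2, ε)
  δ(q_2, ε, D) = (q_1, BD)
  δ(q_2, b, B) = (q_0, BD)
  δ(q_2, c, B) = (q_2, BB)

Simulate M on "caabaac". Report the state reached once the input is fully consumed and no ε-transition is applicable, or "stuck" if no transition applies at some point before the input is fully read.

q_2

(q_0, caabaac, Z)
  read c, top Z: go to q_0, push BZ → (q_0, aabaac, BZ)
  read a, top B: go to q_1, push DB → (q_1, abaac, DBZ)
  read a, top D: go to q_1, push ε → (q_1, baac, BZ)
  ε-move, top B: go to q_2, push BB → (q_2, baac, BBZ)
  read b, top B: go to q_0, push BD → (q_0, aac, BDBZ)
  read a, top B: go to q_1, push DB → (q_1, ac, DBDBZ)
  read a, top D: go to q_1, push ε → (q_1, c, BDBZ)
  ε-move, top B: go to q_2, push BB → (q_2, c, BBDBZ)
  read c, top B: go to q_2, push BB → (q_2, ε, BBBDBZ)
All input consumed; M is in state q_2.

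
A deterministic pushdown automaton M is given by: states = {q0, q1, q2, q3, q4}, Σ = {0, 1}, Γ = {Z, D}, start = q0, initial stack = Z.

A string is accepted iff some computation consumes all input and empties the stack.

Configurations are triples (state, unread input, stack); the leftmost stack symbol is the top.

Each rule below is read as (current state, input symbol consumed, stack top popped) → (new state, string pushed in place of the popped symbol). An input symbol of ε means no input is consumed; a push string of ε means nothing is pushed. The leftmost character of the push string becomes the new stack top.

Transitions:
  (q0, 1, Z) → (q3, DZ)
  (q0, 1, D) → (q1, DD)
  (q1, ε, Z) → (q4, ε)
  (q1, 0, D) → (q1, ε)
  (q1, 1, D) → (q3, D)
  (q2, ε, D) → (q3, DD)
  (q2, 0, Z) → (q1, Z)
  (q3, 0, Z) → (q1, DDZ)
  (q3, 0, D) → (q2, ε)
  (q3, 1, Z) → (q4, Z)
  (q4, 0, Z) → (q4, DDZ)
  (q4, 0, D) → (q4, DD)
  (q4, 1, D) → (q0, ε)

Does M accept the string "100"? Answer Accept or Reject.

(q0, 100, Z) ⊢ (q3, 00, DZ) ⊢ (q2, 0, Z) ⊢ (q1, ε, Z) ⊢ (q4, ε, ε)
All input consumed and the stack is empty.

Accept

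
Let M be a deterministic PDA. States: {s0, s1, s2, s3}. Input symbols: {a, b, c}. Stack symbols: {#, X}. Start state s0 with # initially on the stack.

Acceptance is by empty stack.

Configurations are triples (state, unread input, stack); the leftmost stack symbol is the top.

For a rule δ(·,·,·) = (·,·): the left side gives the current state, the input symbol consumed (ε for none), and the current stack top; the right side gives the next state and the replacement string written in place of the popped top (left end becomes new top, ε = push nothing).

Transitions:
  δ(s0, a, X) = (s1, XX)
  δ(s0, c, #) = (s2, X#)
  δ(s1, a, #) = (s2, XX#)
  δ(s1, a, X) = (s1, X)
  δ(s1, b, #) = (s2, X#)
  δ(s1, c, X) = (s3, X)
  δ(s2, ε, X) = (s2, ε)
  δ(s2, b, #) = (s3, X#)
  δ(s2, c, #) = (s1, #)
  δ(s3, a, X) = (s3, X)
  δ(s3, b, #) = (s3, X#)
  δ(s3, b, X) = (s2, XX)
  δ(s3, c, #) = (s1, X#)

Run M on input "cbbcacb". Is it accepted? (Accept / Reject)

Reject

(s0, cbbcacb, #) ⊢ (s2, bbcacb, X#) ⊢ (s2, bbcacb, #) ⊢ (s3, bcacb, X#) ⊢ (s2, cacb, XX#) ⊢ (s2, cacb, X#) ⊢ (s2, cacb, #) ⊢ (s1, acb, #) ⊢ (s2, cb, XX#) ⊢ (s2, cb, X#) ⊢ (s2, cb, #) ⊢ (s1, b, #) ⊢ (s2, ε, X#) ⊢ (s2, ε, #)
All input consumed; stack is #, not empty, and no further ε-move applies.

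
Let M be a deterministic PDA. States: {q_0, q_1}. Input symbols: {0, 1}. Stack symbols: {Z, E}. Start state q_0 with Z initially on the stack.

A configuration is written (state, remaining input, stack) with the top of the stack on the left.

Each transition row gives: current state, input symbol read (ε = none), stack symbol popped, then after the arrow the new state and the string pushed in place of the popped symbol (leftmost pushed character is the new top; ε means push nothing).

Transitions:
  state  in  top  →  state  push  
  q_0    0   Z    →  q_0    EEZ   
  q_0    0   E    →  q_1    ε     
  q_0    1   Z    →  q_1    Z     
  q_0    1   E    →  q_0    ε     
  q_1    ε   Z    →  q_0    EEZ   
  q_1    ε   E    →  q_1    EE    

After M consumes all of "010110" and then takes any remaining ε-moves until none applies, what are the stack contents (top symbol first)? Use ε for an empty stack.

(q_0, 010110, Z) ⊢ (q_0, 10110, EEZ) ⊢ (q_0, 0110, EZ) ⊢ (q_1, 110, Z) ⊢ (q_0, 110, EEZ) ⊢ (q_0, 10, EZ) ⊢ (q_0, 0, Z) ⊢ (q_0, ε, EEZ)
All input consumed in state q_0 with stack EEZ.

EEZ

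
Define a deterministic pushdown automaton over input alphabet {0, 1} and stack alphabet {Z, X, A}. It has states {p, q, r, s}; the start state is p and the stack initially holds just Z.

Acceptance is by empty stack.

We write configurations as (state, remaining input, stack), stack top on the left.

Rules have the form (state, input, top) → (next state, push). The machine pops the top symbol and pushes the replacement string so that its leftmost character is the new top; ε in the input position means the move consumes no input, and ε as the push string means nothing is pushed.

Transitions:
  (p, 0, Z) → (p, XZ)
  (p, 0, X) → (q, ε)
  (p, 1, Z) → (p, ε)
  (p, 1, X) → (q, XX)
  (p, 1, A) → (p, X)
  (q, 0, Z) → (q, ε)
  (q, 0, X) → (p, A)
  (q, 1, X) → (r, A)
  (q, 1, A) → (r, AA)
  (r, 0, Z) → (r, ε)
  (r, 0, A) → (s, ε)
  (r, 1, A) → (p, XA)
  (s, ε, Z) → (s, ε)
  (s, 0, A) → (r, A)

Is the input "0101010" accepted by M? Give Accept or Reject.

Accept

(p, 0101010, Z) ⊢ (p, 101010, XZ) ⊢ (q, 01010, XXZ) ⊢ (p, 1010, AXZ) ⊢ (p, 010, XXZ) ⊢ (q, 10, XZ) ⊢ (r, 0, AZ) ⊢ (s, ε, Z) ⊢ (s, ε, ε)
All input consumed and the stack is empty.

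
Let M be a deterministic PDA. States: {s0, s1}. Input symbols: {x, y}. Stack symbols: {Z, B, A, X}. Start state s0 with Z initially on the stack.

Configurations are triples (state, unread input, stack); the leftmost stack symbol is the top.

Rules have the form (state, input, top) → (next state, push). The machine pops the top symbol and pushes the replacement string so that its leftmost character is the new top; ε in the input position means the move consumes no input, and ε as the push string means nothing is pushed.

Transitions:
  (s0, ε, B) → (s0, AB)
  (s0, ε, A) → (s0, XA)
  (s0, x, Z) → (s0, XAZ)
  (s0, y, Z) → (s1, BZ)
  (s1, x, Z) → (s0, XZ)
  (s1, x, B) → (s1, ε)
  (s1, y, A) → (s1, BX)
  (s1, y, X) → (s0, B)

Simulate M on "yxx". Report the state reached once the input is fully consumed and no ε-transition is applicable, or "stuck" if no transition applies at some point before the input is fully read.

(s0, yxx, Z)
  read y, top Z: go to s1, push BZ → (s1, xx, BZ)
  read x, top B: go to s1, push ε → (s1, x, Z)
  read x, top Z: go to s0, push XZ → (s0, ε, XZ)
All input consumed; M is in state s0.

s0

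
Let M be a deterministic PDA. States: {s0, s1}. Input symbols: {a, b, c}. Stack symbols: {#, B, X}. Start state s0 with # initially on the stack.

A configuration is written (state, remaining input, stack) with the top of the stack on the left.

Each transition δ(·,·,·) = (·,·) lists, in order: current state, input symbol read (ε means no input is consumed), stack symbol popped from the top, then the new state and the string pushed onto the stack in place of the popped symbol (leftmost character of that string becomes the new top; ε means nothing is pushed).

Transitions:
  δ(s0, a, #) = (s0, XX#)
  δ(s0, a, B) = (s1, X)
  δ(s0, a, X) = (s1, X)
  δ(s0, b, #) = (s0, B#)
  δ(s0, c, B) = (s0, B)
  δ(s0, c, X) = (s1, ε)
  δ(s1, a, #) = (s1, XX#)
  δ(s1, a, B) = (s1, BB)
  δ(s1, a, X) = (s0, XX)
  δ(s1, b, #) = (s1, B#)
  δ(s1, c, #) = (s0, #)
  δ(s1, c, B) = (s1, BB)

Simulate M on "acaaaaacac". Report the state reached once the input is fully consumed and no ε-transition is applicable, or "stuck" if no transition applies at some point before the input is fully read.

(s0, acaaaaacac, #)
  read a, top #: go to s0, push XX# → (s0, caaaaacac, XX#)
  read c, top X: go to s1, push ε → (s1, aaaaacac, X#)
  read a, top X: go to s0, push XX → (s0, aaaacac, XX#)
  read a, top X: go to s1, push X → (s1, aaacac, XX#)
  read a, top X: go to s0, push XX → (s0, aacac, XXX#)
  read a, top X: go to s1, push X → (s1, acac, XXX#)
  read a, top X: go to s0, push XX → (s0, cac, XXXX#)
  read c, top X: go to s1, push ε → (s1, ac, XXX#)
  read a, top X: go to s0, push XX → (s0, c, XXXX#)
  read c, top X: go to s1, push ε → (s1, ε, XXX#)
All input consumed; M is in state s1.

s1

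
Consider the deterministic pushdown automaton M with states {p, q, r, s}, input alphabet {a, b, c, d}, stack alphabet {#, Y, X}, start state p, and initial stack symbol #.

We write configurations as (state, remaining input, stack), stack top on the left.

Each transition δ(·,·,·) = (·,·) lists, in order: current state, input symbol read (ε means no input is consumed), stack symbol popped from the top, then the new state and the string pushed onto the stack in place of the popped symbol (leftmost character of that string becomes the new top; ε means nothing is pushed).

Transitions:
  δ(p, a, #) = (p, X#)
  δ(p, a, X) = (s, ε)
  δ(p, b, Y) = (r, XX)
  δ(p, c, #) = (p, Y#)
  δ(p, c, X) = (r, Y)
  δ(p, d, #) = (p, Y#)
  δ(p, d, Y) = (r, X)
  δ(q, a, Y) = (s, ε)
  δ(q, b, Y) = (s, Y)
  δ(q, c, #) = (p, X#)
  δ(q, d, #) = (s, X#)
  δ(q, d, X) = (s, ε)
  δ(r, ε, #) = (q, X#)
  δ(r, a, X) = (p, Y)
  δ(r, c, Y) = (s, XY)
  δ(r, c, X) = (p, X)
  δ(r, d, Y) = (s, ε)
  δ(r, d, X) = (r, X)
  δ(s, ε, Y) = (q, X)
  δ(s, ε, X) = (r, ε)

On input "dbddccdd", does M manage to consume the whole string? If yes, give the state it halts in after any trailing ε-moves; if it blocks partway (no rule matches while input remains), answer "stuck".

s

(p, dbddccdd, #)
  read d, top #: go to p, push Y# → (p, bddccdd, Y#)
  read b, top Y: go to r, push XX → (r, ddccdd, XX#)
  read d, top X: go to r, push X → (r, dccdd, XX#)
  read d, top X: go to r, push X → (r, ccdd, XX#)
  read c, top X: go to p, push X → (p, cdd, XX#)
  read c, top X: go to r, push Y → (r, dd, YX#)
  read d, top Y: go to s, push ε → (s, d, X#)
  ε-move, top X: go to r, push ε → (r, d, #)
  ε-move, top #: go to q, push X# → (q, d, X#)
  read d, top X: go to s, push ε → (s, ε, #)
All input consumed; M is in state s.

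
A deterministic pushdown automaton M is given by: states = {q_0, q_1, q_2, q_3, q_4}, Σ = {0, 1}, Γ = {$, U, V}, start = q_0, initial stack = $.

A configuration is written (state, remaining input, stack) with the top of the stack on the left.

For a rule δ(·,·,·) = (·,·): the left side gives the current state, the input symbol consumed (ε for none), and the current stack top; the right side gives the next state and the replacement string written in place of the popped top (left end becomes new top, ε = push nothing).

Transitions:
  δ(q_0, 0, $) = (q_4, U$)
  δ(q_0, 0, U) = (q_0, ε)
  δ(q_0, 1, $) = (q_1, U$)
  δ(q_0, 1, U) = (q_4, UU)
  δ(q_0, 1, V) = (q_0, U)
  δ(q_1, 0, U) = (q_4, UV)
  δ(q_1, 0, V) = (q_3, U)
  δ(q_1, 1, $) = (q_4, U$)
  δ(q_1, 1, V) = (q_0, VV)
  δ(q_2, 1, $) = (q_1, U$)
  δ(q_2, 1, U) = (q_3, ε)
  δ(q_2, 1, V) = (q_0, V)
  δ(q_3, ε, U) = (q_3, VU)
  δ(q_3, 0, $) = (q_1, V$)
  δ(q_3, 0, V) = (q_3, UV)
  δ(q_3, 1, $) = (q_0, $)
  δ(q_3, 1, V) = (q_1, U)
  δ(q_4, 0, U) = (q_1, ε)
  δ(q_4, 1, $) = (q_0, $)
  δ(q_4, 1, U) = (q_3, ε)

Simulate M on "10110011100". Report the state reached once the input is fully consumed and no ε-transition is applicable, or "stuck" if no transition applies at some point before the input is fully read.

q_4

(q_0, 10110011100, $)
  read 1, top $: go to q_1, push U$ → (q_1, 0110011100, U$)
  read 0, top U: go to q_4, push UV → (q_4, 110011100, UV$)
  read 1, top U: go to q_3, push ε → (q_3, 10011100, V$)
  read 1, top V: go to q_1, push U → (q_1, 0011100, U$)
  read 0, top U: go to q_4, push UV → (q_4, 011100, UV$)
  read 0, top U: go to q_1, push ε → (q_1, 11100, V$)
  read 1, top V: go to q_0, push VV → (q_0, 1100, VV$)
  read 1, top V: go to q_0, push U → (q_0, 100, UV$)
  read 1, top U: go to q_4, push UU → (q_4, 00, UUV$)
  read 0, top U: go to q_1, push ε → (q_1, 0, UV$)
  read 0, top U: go to q_4, push UV → (q_4, ε, UVV$)
All input consumed; M is in state q_4.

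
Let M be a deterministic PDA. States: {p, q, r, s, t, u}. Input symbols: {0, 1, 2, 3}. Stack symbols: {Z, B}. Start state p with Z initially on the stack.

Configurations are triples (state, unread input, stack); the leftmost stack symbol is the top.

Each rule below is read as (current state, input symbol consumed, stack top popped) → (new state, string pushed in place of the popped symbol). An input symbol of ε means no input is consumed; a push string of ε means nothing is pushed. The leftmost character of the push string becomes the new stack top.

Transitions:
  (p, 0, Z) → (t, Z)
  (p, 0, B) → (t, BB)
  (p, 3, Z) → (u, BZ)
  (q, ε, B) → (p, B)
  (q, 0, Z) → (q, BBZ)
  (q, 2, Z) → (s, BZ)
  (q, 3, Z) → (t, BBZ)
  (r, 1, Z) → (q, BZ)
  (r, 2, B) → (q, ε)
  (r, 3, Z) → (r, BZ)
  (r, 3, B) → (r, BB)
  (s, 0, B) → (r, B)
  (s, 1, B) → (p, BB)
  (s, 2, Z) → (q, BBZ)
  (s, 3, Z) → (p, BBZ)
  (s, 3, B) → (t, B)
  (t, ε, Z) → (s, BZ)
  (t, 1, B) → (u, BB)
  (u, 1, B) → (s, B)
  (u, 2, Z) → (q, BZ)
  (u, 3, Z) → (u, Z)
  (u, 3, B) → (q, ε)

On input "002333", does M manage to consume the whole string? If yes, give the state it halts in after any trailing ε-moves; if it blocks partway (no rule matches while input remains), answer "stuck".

stuck

(p, 002333, Z)
  read 0, top Z: go to t, push Z → (t, 02333, Z)
  ε-move, top Z: go to s, push BZ → (s, 02333, BZ)
  read 0, top B: go to r, push B → (r, 2333, BZ)
  read 2, top B: go to q, push ε → (q, 333, Z)
  read 3, top Z: go to t, push BBZ → (t, 33, BBZ)
No transition for (t, 3, top B); M blocks with input 33 remaining.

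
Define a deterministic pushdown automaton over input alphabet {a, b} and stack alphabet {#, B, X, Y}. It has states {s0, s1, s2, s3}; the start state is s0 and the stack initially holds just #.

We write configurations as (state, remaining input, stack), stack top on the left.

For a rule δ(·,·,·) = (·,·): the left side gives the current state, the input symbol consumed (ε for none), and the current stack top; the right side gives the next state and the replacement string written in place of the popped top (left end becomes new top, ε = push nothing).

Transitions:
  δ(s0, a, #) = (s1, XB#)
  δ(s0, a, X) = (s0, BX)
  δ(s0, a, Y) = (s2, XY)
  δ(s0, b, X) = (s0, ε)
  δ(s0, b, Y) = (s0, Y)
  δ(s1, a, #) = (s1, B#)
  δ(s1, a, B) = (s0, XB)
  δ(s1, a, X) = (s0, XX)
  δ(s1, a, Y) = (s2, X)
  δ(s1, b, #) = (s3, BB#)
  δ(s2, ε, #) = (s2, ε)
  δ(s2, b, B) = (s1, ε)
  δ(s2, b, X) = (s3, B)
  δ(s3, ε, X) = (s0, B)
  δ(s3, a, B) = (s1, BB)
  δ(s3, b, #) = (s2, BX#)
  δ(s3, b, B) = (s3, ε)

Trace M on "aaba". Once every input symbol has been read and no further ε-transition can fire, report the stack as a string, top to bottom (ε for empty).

(s0, aaba, #) ⊢ (s1, aba, XB#) ⊢ (s0, ba, XXB#) ⊢ (s0, a, XB#) ⊢ (s0, ε, BXB#)
All input consumed in state s0 with stack BXB#.

BXB#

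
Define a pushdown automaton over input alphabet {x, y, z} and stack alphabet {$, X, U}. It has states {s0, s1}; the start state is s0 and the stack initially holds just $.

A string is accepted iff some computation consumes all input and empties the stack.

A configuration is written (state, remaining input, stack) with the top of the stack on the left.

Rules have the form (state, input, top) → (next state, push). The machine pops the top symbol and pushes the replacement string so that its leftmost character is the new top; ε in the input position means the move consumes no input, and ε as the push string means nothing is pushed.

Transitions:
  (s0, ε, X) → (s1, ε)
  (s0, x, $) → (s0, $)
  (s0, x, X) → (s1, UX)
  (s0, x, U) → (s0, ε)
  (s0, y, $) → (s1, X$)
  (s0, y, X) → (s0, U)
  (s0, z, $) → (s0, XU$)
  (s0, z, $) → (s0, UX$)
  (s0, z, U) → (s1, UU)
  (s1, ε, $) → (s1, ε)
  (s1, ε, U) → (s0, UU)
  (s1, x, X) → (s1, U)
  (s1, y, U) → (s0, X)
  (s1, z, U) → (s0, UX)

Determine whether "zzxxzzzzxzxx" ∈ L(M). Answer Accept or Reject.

No computation consumes all input and empties the stack.

Reject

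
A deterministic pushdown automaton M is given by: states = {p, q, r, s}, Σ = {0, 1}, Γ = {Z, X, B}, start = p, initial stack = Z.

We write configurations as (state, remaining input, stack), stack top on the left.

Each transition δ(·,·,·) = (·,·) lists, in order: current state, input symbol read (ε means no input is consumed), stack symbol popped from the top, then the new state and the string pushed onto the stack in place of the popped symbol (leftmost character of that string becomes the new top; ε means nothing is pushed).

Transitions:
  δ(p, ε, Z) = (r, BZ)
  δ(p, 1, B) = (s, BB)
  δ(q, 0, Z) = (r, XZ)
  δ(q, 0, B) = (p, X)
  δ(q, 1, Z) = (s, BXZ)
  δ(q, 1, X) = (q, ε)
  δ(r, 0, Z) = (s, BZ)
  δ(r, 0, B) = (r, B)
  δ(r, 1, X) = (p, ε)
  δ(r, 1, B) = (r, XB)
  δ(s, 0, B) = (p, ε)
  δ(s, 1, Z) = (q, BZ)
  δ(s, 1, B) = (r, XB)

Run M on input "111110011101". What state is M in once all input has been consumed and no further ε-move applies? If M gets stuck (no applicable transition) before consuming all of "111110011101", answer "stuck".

stuck

(p, 111110011101, Z)
  ε-move, top Z: go to r, push BZ → (r, 111110011101, BZ)
  read 1, top B: go to r, push XB → (r, 11110011101, XBZ)
  read 1, top X: go to p, push ε → (p, 1110011101, BZ)
  read 1, top B: go to s, push BB → (s, 110011101, BBZ)
  read 1, top B: go to r, push XB → (r, 10011101, XBBZ)
  read 1, top X: go to p, push ε → (p, 0011101, BBZ)
No transition for (p, 0, top B); M blocks with input 0011101 remaining.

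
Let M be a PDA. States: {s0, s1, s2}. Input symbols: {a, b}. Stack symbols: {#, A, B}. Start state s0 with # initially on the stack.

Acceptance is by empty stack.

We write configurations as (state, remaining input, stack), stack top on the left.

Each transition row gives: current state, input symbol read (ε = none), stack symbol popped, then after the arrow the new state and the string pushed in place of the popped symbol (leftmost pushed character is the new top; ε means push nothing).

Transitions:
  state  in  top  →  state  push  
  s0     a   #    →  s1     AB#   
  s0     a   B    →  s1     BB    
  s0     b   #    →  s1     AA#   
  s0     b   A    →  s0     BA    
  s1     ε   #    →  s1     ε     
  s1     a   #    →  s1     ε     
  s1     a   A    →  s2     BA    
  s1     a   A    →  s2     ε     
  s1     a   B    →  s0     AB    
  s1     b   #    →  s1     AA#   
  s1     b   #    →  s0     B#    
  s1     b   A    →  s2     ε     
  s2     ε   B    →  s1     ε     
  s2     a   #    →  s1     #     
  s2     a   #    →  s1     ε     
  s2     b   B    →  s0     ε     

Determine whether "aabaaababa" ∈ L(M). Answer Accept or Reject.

One accepting computation: (s0, aabaaababa, #) ⊢ (s1, abaaababa, AB#) ⊢ (s2, baaababa, B#) ⊢ (s0, aaababa, #) ⊢ (s1, aababa, AB#) ⊢ (s2, ababa, BAB#) ⊢ (s1, ababa, AB#) ⊢ (s2, baba, B#) ⊢ (s0, aba, #) ⊢ (s1, ba, AB#) ⊢ (s2, a, B#) ⊢ (s1, a, #) ⊢ (s1, ε, ε)
All input consumed and the stack is empty.

Accept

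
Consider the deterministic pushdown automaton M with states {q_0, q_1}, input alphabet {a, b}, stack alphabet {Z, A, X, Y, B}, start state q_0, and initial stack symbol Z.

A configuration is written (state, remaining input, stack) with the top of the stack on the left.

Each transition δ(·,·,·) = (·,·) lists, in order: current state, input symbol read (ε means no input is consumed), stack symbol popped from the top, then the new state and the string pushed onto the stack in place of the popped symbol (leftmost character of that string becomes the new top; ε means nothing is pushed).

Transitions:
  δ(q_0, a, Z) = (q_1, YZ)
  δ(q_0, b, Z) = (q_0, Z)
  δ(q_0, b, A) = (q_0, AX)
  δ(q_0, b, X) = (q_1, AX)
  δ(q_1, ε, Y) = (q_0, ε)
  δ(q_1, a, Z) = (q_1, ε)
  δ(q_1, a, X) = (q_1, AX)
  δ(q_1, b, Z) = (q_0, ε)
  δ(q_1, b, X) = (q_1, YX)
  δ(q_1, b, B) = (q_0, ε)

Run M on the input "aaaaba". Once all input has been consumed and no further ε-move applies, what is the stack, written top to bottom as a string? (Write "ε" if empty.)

Z

(q_0, aaaaba, Z)
  read a, top Z: go to q_1, push YZ → (q_1, aaaba, YZ)
  ε-move, top Y: go to q_0, push ε → (q_0, aaaba, Z)
  read a, top Z: go to q_1, push YZ → (q_1, aaba, YZ)
  ε-move, top Y: go to q_0, push ε → (q_0, aaba, Z)
  read a, top Z: go to q_1, push YZ → (q_1, aba, YZ)
  ε-move, top Y: go to q_0, push ε → (q_0, aba, Z)
  read a, top Z: go to q_1, push YZ → (q_1, ba, YZ)
  ε-move, top Y: go to q_0, push ε → (q_0, ba, Z)
  read b, top Z: go to q_0, push Z → (q_0, a, Z)
  read a, top Z: go to q_1, push YZ → (q_1, ε, YZ)
  ε-move, top Y: go to q_0, push ε → (q_0, ε, Z)
All input consumed in state q_0 with stack Z.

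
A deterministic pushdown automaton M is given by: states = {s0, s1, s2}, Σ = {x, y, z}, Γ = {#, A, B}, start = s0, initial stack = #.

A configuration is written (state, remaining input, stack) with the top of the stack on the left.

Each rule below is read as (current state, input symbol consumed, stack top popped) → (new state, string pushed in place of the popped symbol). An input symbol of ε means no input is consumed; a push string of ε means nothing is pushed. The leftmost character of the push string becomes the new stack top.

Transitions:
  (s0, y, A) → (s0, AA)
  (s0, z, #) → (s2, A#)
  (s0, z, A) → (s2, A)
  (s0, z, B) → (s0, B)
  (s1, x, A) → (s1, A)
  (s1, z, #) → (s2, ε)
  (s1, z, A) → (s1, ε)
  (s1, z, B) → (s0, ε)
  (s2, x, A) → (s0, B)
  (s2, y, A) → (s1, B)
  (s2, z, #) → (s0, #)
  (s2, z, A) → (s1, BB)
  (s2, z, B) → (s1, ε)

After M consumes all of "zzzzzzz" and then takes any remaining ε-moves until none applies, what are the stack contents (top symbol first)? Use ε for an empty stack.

(s0, zzzzzzz, #)
  read z, top #: go to s2, push A# → (s2, zzzzzz, A#)
  read z, top A: go to s1, push BB → (s1, zzzzz, BB#)
  read z, top B: go to s0, push ε → (s0, zzzz, B#)
  read z, top B: go to s0, push B → (s0, zzz, B#)
  read z, top B: go to s0, push B → (s0, zz, B#)
  read z, top B: go to s0, push B → (s0, z, B#)
  read z, top B: go to s0, push B → (s0, ε, B#)
All input consumed in state s0 with stack B#.

B#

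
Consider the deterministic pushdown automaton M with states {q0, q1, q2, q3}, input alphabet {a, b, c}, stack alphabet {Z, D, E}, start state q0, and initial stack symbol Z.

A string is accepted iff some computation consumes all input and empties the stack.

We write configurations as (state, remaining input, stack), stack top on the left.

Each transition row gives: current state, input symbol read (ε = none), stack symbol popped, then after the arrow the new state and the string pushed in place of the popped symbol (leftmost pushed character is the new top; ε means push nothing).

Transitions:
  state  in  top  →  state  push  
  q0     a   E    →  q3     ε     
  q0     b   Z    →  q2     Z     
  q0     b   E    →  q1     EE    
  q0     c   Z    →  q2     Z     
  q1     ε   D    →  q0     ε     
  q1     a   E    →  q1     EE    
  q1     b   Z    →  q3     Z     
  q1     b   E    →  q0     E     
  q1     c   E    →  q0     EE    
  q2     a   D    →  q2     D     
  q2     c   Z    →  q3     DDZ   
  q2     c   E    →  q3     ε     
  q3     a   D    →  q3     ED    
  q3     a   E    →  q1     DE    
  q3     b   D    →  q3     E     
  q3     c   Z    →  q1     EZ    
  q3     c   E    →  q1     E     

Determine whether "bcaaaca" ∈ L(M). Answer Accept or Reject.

(q0, bcaaaca, Z)
  read b, top Z: go to q2, push Z → (q2, caaaca, Z)
  read c, top Z: go to q3, push DDZ → (q3, aaaca, DDZ)
  read a, top D: go to q3, push ED → (q3, aaca, EDDZ)
  read a, top E: go to q1, push DE → (q1, aca, DEDDZ)
  ε-move, top D: go to q0, push ε → (q0, aca, EDDZ)
  read a, top E: go to q3, push ε → (q3, ca, DDZ)
No transition applies at (q3, ca, DDZ); input not fully consumed.

Reject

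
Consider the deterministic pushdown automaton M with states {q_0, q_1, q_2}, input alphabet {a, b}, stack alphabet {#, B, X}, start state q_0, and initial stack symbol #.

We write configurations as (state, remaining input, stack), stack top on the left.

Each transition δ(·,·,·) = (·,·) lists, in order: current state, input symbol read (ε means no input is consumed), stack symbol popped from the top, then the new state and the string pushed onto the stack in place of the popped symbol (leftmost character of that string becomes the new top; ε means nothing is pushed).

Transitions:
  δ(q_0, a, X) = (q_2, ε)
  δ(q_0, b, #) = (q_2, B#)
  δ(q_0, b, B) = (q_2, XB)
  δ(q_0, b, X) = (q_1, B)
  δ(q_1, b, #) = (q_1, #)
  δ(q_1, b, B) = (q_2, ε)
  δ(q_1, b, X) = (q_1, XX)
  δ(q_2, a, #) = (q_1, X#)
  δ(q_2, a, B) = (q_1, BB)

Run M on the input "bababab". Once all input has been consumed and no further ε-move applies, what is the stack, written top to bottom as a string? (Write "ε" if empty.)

B#

(q_0, bababab, #)
  read b, top #: go to q_2, push B# → (q_2, ababab, B#)
  read a, top B: go to q_1, push BB → (q_1, babab, BB#)
  read b, top B: go to q_2, push ε → (q_2, abab, B#)
  read a, top B: go to q_1, push BB → (q_1, bab, BB#)
  read b, top B: go to q_2, push ε → (q_2, ab, B#)
  read a, top B: go to q_1, push BB → (q_1, b, BB#)
  read b, top B: go to q_2, push ε → (q_2, ε, B#)
All input consumed in state q_2 with stack B#.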